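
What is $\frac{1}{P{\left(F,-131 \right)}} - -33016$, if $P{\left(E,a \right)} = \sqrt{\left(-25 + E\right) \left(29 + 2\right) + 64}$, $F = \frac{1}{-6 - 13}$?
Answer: $33016 - \frac{i \sqrt{64315}}{6770} \approx 33016.0 - 0.03746 i$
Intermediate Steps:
$F = - \frac{1}{19}$ ($F = \frac{1}{-19} = - \frac{1}{19} \approx -0.052632$)
$P{\left(E,a \right)} = \sqrt{-711 + 31 E}$ ($P{\left(E,a \right)} = \sqrt{\left(-25 + E\right) 31 + 64} = \sqrt{\left(-775 + 31 E\right) + 64} = \sqrt{-711 + 31 E}$)
$\frac{1}{P{\left(F,-131 \right)}} - -33016 = \frac{1}{\sqrt{-711 + 31 \left(- \frac{1}{19}\right)}} - -33016 = \frac{1}{\sqrt{-711 - \frac{31}{19}}} + 33016 = \frac{1}{\sqrt{- \frac{13540}{19}}} + 33016 = \frac{1}{\frac{2}{19} i \sqrt{64315}} + 33016 = - \frac{i \sqrt{64315}}{6770} + 33016 = 33016 - \frac{i \sqrt{64315}}{6770}$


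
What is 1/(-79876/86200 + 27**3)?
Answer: 21550/424148681 ≈ 5.0808e-5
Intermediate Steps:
1/(-79876/86200 + 27**3) = 1/(-79876*1/86200 + 19683) = 1/(-19969/21550 + 19683) = 1/(424148681/21550) = 21550/424148681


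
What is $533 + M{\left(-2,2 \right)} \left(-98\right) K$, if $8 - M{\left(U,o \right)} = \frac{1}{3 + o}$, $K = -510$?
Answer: $390377$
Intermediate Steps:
$M{\left(U,o \right)} = 8 - \frac{1}{3 + o}$
$533 + M{\left(-2,2 \right)} \left(-98\right) K = 533 + \frac{23 + 8 \cdot 2}{3 + 2} \left(-98\right) \left(-510\right) = 533 + \frac{23 + 16}{5} \left(-98\right) \left(-510\right) = 533 + \frac{1}{5} \cdot 39 \left(-98\right) \left(-510\right) = 533 + \frac{39}{5} \left(-98\right) \left(-510\right) = 533 - -389844 = 533 + 389844 = 390377$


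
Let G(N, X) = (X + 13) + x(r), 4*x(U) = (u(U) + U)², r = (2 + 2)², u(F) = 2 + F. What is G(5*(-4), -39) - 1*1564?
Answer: -1301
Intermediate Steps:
r = 16 (r = 4² = 16)
x(U) = (2 + 2*U)²/4 (x(U) = ((2 + U) + U)²/4 = (2 + 2*U)²/4)
G(N, X) = 302 + X (G(N, X) = (X + 13) + (1 + 16)² = (13 + X) + 17² = (13 + X) + 289 = 302 + X)
G(5*(-4), -39) - 1*1564 = (302 - 39) - 1*1564 = 263 - 1564 = -1301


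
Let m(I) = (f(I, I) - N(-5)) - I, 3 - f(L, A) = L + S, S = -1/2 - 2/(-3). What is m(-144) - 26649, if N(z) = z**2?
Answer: -158299/6 ≈ -26383.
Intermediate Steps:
S = 1/6 (S = -1*1/2 - 2*(-1/3) = -1/2 + 2/3 = 1/6 ≈ 0.16667)
f(L, A) = 17/6 - L (f(L, A) = 3 - (L + 1/6) = 3 - (1/6 + L) = 3 + (-1/6 - L) = 17/6 - L)
m(I) = -133/6 - 2*I (m(I) = ((17/6 - I) - 1*(-5)**2) - I = ((17/6 - I) - 1*25) - I = ((17/6 - I) - 25) - I = (-133/6 - I) - I = -133/6 - 2*I)
m(-144) - 26649 = (-133/6 - 2*(-144)) - 26649 = (-133/6 + 288) - 26649 = 1595/6 - 26649 = -158299/6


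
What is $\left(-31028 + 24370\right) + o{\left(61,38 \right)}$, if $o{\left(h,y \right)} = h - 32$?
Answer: $-6629$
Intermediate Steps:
$o{\left(h,y \right)} = -32 + h$
$\left(-31028 + 24370\right) + o{\left(61,38 \right)} = \left(-31028 + 24370\right) + \left(-32 + 61\right) = -6658 + 29 = -6629$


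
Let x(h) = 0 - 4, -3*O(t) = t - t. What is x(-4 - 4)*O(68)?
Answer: 0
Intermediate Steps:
O(t) = 0 (O(t) = -(t - t)/3 = -⅓*0 = 0)
x(h) = -4
x(-4 - 4)*O(68) = -4*0 = 0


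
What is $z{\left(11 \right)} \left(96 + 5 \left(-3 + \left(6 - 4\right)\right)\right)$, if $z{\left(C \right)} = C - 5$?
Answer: $546$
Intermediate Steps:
$z{\left(C \right)} = -5 + C$ ($z{\left(C \right)} = C - 5 = -5 + C$)
$z{\left(11 \right)} \left(96 + 5 \left(-3 + \left(6 - 4\right)\right)\right) = \left(-5 + 11\right) \left(96 + 5 \left(-3 + \left(6 - 4\right)\right)\right) = 6 \left(96 + 5 \left(-3 + 2\right)\right) = 6 \left(96 + 5 \left(-1\right)\right) = 6 \left(96 - 5\right) = 6 \cdot 91 = 546$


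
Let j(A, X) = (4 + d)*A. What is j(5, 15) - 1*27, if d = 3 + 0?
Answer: 8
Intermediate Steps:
d = 3
j(A, X) = 7*A (j(A, X) = (4 + 3)*A = 7*A)
j(5, 15) - 1*27 = 7*5 - 1*27 = 35 - 27 = 8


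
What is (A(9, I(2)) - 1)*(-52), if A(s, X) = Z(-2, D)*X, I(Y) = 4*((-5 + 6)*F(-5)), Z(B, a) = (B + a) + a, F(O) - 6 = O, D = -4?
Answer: 2132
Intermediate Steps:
F(O) = 6 + O
Z(B, a) = B + 2*a
I(Y) = 4 (I(Y) = 4*((-5 + 6)*(6 - 5)) = 4*(1*1) = 4*1 = 4)
A(s, X) = -10*X (A(s, X) = (-2 + 2*(-4))*X = (-2 - 8)*X = -10*X)
(A(9, I(2)) - 1)*(-52) = (-10*4 - 1)*(-52) = (-40 - 1)*(-52) = -41*(-52) = 2132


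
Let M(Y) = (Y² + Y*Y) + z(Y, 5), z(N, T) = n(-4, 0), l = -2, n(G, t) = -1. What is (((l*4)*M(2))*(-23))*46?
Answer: 59248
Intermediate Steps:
z(N, T) = -1
M(Y) = -1 + 2*Y² (M(Y) = (Y² + Y*Y) - 1 = (Y² + Y²) - 1 = 2*Y² - 1 = -1 + 2*Y²)
(((l*4)*M(2))*(-23))*46 = (((-2*4)*(-1 + 2*2²))*(-23))*46 = (-8*(-1 + 2*4)*(-23))*46 = (-8*(-1 + 8)*(-23))*46 = (-8*7*(-23))*46 = -56*(-23)*46 = 1288*46 = 59248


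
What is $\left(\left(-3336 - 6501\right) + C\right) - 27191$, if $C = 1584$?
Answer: $-35444$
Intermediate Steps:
$\left(\left(-3336 - 6501\right) + C\right) - 27191 = \left(\left(-3336 - 6501\right) + 1584\right) - 27191 = \left(-9837 + 1584\right) - 27191 = -8253 - 27191 = -35444$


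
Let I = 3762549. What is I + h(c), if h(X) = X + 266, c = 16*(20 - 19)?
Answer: 3762831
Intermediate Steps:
c = 16 (c = 16*1 = 16)
h(X) = 266 + X
I + h(c) = 3762549 + (266 + 16) = 3762549 + 282 = 3762831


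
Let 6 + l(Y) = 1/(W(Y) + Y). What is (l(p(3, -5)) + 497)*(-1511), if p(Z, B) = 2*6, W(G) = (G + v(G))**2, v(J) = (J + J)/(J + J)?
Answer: -134285592/181 ≈ -7.4191e+5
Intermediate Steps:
v(J) = 1 (v(J) = (2*J)/((2*J)) = (2*J)*(1/(2*J)) = 1)
W(G) = (1 + G)**2 (W(G) = (G + 1)**2 = (1 + G)**2)
p(Z, B) = 12
l(Y) = -6 + 1/(Y + (1 + Y)**2) (l(Y) = -6 + 1/((1 + Y)**2 + Y) = -6 + 1/(Y + (1 + Y)**2))
(l(p(3, -5)) + 497)*(-1511) = ((1 - 6*12 - 6*(1 + 12)**2)/(12 + (1 + 12)**2) + 497)*(-1511) = ((1 - 72 - 6*13**2)/(12 + 13**2) + 497)*(-1511) = ((1 - 72 - 6*169)/(12 + 169) + 497)*(-1511) = ((1 - 72 - 1014)/181 + 497)*(-1511) = ((1/181)*(-1085) + 497)*(-1511) = (-1085/181 + 497)*(-1511) = (88872/181)*(-1511) = -134285592/181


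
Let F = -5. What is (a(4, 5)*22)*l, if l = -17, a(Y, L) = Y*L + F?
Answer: -5610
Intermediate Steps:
a(Y, L) = -5 + L*Y (a(Y, L) = Y*L - 5 = L*Y - 5 = -5 + L*Y)
(a(4, 5)*22)*l = ((-5 + 5*4)*22)*(-17) = ((-5 + 20)*22)*(-17) = (15*22)*(-17) = 330*(-17) = -5610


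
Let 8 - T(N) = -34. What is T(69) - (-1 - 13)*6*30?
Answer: 2562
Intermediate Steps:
T(N) = 42 (T(N) = 8 - 1*(-34) = 8 + 34 = 42)
T(69) - (-1 - 13)*6*30 = 42 - (-1 - 13)*6*30 = 42 - (-14*6)*30 = 42 - (-84)*30 = 42 - 1*(-2520) = 42 + 2520 = 2562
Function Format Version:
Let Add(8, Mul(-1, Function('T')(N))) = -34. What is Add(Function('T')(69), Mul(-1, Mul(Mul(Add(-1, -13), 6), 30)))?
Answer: 2562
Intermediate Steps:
Function('T')(N) = 42 (Function('T')(N) = Add(8, Mul(-1, -34)) = Add(8, 34) = 42)
Add(Function('T')(69), Mul(-1, Mul(Mul(Add(-1, -13), 6), 30))) = Add(42, Mul(-1, Mul(Mul(Add(-1, -13), 6), 30))) = Add(42, Mul(-1, Mul(Mul(-14, 6), 30))) = Add(42, Mul(-1, Mul(-84, 30))) = Add(42, Mul(-1, -2520)) = Add(42, 2520) = 2562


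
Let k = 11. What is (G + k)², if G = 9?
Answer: 400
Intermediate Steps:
(G + k)² = (9 + 11)² = 20² = 400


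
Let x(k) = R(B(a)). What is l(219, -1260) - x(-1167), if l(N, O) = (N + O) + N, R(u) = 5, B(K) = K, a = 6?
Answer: -827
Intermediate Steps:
x(k) = 5
l(N, O) = O + 2*N
l(219, -1260) - x(-1167) = (-1260 + 2*219) - 1*5 = (-1260 + 438) - 5 = -822 - 5 = -827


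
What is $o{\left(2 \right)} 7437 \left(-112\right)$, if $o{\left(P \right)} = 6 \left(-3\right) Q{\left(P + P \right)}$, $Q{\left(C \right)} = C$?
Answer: $59971968$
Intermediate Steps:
$o{\left(P \right)} = - 36 P$ ($o{\left(P \right)} = 6 \left(-3\right) \left(P + P\right) = - 18 \cdot 2 P = - 36 P$)
$o{\left(2 \right)} 7437 \left(-112\right) = \left(-36\right) 2 \cdot 7437 \left(-112\right) = \left(-72\right) 7437 \left(-112\right) = \left(-535464\right) \left(-112\right) = 59971968$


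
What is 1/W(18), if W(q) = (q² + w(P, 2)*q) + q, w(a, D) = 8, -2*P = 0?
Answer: 1/486 ≈ 0.0020576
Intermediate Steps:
P = 0 (P = -½*0 = 0)
W(q) = q² + 9*q (W(q) = (q² + 8*q) + q = q² + 9*q)
1/W(18) = 1/(18*(9 + 18)) = 1/(18*27) = 1/486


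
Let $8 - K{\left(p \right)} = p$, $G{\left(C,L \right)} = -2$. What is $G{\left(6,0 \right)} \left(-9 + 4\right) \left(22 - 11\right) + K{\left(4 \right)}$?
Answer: $114$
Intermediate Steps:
$K{\left(p \right)} = 8 - p$
$G{\left(6,0 \right)} \left(-9 + 4\right) \left(22 - 11\right) + K{\left(4 \right)} = - 2 \left(-9 + 4\right) \left(22 - 11\right) + \left(8 - 4\right) = - 2 \left(\left(-5\right) 11\right) + \left(8 - 4\right) = \left(-2\right) \left(-55\right) + 4 = 110 + 4 = 114$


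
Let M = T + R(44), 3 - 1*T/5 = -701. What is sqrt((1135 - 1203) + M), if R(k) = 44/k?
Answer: sqrt(3453) ≈ 58.762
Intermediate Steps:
T = 3520 (T = 15 - 5*(-701) = 15 + 3505 = 3520)
M = 3521 (M = 3520 + 44/44 = 3520 + 44*(1/44) = 3520 + 1 = 3521)
sqrt((1135 - 1203) + M) = sqrt((1135 - 1203) + 3521) = sqrt(-68 + 3521) = sqrt(3453)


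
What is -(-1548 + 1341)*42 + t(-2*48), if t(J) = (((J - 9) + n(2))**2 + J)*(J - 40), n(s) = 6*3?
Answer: -1007634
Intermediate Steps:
n(s) = 18
t(J) = (-40 + J)*(J + (9 + J)**2) (t(J) = (((J - 9) + 18)**2 + J)*(J - 40) = (((-9 + J) + 18)**2 + J)*(-40 + J) = ((9 + J)**2 + J)*(-40 + J) = (J + (9 + J)**2)*(-40 + J) = (-40 + J)*(J + (9 + J)**2))
-(-1548 + 1341)*42 + t(-2*48) = -(-1548 + 1341)*42 + (-3240 + (-2*48)**3 - (-1358)*48 - 21*(-2*48)**2) = -1*(-207)*42 + (-3240 + (-96)**3 - 679*(-96) - 21*(-96)**2) = 207*42 + (-3240 - 884736 + 65184 - 21*9216) = 8694 + (-3240 - 884736 + 65184 - 193536) = 8694 - 1016328 = -1007634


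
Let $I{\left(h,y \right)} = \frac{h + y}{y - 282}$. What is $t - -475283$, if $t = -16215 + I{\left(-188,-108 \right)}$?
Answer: $\frac{89518408}{195} \approx 4.5907 \cdot 10^{5}$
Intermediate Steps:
$I{\left(h,y \right)} = \frac{h + y}{-282 + y}$
$t = - \frac{3161777}{195}$ ($t = -16215 + \frac{-188 - 108}{-282 - 108} = -16215 + \frac{1}{-390} \left(-296\right) = -16215 - - \frac{148}{195} = -16215 + \frac{148}{195} = - \frac{3161777}{195} \approx -16214.0$)
$t - -475283 = - \frac{3161777}{195} - -475283 = - \frac{3161777}{195} + 475283 = \frac{89518408}{195}$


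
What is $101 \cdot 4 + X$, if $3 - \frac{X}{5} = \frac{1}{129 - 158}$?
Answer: $\frac{12156}{29} \approx 419.17$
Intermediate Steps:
$X = \frac{440}{29}$ ($X = 15 - \frac{5}{129 - 158} = 15 - \frac{5}{-29} = 15 - - \frac{5}{29} = 15 + \frac{5}{29} = \frac{440}{29} \approx 15.172$)
$101 \cdot 4 + X = 101 \cdot 4 + \frac{440}{29} = 404 + \frac{440}{29} = \frac{12156}{29}$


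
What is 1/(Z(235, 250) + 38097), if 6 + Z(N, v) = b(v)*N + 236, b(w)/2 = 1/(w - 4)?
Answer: 123/4714456 ≈ 2.6090e-5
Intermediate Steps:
b(w) = 2/(-4 + w) (b(w) = 2/(w - 4) = 2/(-4 + w))
Z(N, v) = 230 + 2*N/(-4 + v) (Z(N, v) = -6 + ((2/(-4 + v))*N + 236) = -6 + (2*N/(-4 + v) + 236) = -6 + (236 + 2*N/(-4 + v)) = 230 + 2*N/(-4 + v))
1/(Z(235, 250) + 38097) = 1/(2*(-460 + 235 + 115*250)/(-4 + 250) + 38097) = 1/(2*(-460 + 235 + 28750)/246 + 38097) = 1/(2*(1/246)*28525 + 38097) = 1/(28525/123 + 38097) = 1/(4714456/123) = 123/4714456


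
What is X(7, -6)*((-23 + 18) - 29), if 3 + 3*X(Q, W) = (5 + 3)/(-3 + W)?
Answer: 1190/27 ≈ 44.074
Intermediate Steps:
X(Q, W) = -1 + 8/(3*(-3 + W)) (X(Q, W) = -1 + ((5 + 3)/(-3 + W))/3 = -1 + (8/(-3 + W))/3 = -1 + 8/(3*(-3 + W)))
X(7, -6)*((-23 + 18) - 29) = ((17/3 - 1*(-6))/(-3 - 6))*((-23 + 18) - 29) = ((17/3 + 6)/(-9))*(-5 - 29) = -⅑*35/3*(-34) = -35/27*(-34) = 1190/27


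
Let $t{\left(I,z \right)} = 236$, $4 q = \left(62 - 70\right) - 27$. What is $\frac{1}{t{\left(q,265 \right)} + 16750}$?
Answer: $\frac{1}{16986} \approx 5.8872 \cdot 10^{-5}$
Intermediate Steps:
$q = - \frac{35}{4}$ ($q = \frac{\left(62 - 70\right) - 27}{4} = \frac{-8 - 27}{4} = \frac{1}{4} \left(-35\right) = - \frac{35}{4} \approx -8.75$)
$\frac{1}{t{\left(q,265 \right)} + 16750} = \frac{1}{236 + 16750} = \frac{1}{16986}$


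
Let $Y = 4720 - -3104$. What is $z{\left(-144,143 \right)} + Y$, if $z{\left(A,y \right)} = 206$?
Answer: $8030$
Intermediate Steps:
$Y = 7824$ ($Y = 4720 + 3104 = 7824$)
$z{\left(-144,143 \right)} + Y = 206 + 7824 = 8030$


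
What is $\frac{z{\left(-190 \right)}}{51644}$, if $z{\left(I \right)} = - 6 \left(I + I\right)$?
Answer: $\frac{570}{12911} \approx 0.044148$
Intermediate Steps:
$z{\left(I \right)} = - 12 I$ ($z{\left(I \right)} = - 6 \cdot 2 I = - 12 I$)
$\frac{z{\left(-190 \right)}}{51644} = \frac{\left(-12\right) \left(-190\right)}{51644} = 2280 \cdot \frac{1}{51644} = \frac{570}{12911}$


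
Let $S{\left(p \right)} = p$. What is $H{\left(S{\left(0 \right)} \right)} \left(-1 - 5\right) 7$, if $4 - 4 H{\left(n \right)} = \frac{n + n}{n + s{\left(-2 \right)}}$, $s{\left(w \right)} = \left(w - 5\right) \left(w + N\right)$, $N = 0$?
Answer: $-42$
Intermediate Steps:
$s{\left(w \right)} = w \left(-5 + w\right)$ ($s{\left(w \right)} = \left(w - 5\right) \left(w + 0\right) = \left(-5 + w\right) w = w \left(-5 + w\right)$)
$H{\left(n \right)} = 1 - \frac{n}{2 \left(14 + n\right)}$ ($H{\left(n \right)} = 1 - \frac{\left(n + n\right) \frac{1}{n - 2 \left(-5 - 2\right)}}{4} = 1 - \frac{2 n \frac{1}{n - -14}}{4} = 1 - \frac{2 n \frac{1}{n + 14}}{4} = 1 - \frac{2 n \frac{1}{14 + n}}{4} = 1 - \frac{n}{2 \left(14 + n\right)}$)
$H{\left(S{\left(0 \right)} \right)} \left(-1 - 5\right) 7 = \frac{28 + 0}{2 \left(14 + 0\right)} \left(-1 - 5\right) 7 = \frac{1}{2} \cdot \frac{1}{14} \cdot 28 \left(-1 - 5\right) 7 = \frac{1}{2} \cdot \frac{1}{14} \cdot 28 \left(-6\right) 7 = 1 \left(-6\right) 7 = \left(-6\right) 7 = -42$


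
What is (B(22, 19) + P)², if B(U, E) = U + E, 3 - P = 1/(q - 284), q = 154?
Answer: 32729841/16900 ≈ 1936.7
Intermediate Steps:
P = 391/130 (P = 3 - 1/(154 - 284) = 3 - 1/(-130) = 3 - 1*(-1/130) = 3 + 1/130 = 391/130 ≈ 3.0077)
B(U, E) = E + U
(B(22, 19) + P)² = ((19 + 22) + 391/130)² = (41 + 391/130)² = (5721/130)² = 32729841/16900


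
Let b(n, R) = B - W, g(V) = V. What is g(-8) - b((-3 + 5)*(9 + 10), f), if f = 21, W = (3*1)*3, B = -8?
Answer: 9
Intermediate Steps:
W = 9 (W = 3*3 = 9)
b(n, R) = -17 (b(n, R) = -8 - 1*9 = -8 - 9 = -17)
g(-8) - b((-3 + 5)*(9 + 10), f) = -8 - 1*(-17) = -8 + 17 = 9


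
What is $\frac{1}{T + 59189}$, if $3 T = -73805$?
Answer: $\frac{3}{103762} \approx 2.8912 \cdot 10^{-5}$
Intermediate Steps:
$T = - \frac{73805}{3}$ ($T = \frac{1}{3} \left(-73805\right) = - \frac{73805}{3} \approx -24602.0$)
$\frac{1}{T + 59189} = \frac{1}{- \frac{73805}{3} + 59189} = \frac{1}{\frac{103762}{3}} = \frac{3}{103762}$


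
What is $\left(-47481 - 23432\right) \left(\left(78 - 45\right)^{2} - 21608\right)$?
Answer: $1455063847$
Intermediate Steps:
$\left(-47481 - 23432\right) \left(\left(78 - 45\right)^{2} - 21608\right) = - 70913 \left(33^{2} - 21608\right) = - 70913 \left(1089 - 21608\right) = \left(-70913\right) \left(-20519\right) = 1455063847$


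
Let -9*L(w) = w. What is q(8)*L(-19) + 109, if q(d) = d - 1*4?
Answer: 1057/9 ≈ 117.44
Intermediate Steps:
q(d) = -4 + d (q(d) = d - 4 = -4 + d)
L(w) = -w/9
q(8)*L(-19) + 109 = (-4 + 8)*(-⅑*(-19)) + 109 = 4*(19/9) + 109 = 76/9 + 109 = 1057/9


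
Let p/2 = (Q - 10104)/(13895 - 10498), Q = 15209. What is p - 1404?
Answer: -4759178/3397 ≈ -1401.0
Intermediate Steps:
p = 10210/3397 (p = 2*((15209 - 10104)/(13895 - 10498)) = 2*(5105/3397) = 10210/3397 ≈ 3.0056)
p - 1404 = 10210/3397 - 1404 = -4759178/3397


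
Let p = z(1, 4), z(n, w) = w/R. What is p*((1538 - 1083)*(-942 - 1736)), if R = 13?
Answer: -374920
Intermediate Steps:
z(n, w) = w/13
p = 4/13 (p = (1/13)*4 = 4/13 ≈ 0.30769)
p*((1538 - 1083)*(-942 - 1736)) = 4*((1538 - 1083)*(-942 - 1736))/13 = 4*(455*(-2678))/13 = (4/13)*(-1218490) = -374920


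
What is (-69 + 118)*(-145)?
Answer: -7105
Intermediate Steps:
(-69 + 118)*(-145) = 49*(-145) = -7105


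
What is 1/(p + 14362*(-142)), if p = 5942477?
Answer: 1/3903073 ≈ 2.5621e-7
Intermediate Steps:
1/(p + 14362*(-142)) = 1/(5942477 + 14362*(-142)) = 1/(5942477 - 2039404) = 1/3903073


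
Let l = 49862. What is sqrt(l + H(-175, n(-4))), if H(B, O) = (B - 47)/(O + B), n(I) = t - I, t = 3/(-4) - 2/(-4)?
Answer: sqrt(23397105230)/685 ≈ 223.30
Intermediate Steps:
t = -1/4 (t = 3*(-1/4) - 2*(-1/4) = -3/4 + 1/2 = -1/4 ≈ -0.25000)
n(I) = -1/4 - I
H(B, O) = (-47 + B)/(B + O)
sqrt(l + H(-175, n(-4))) = sqrt(49862 + (-47 - 175)/(-175 + (-1/4 - 1*(-4)))) = sqrt(49862 - 222/(-175 + (-1/4 + 4))) = sqrt(49862 - 222/(-175 + 15/4)) = sqrt(49862 - 222/(-685/4)) = sqrt(49862 - 4/685*(-222)) = sqrt(49862 + 888/685) = sqrt(34156358/685) = sqrt(23397105230)/685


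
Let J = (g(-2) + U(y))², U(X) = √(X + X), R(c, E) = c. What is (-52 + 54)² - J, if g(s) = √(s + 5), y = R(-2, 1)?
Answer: 5 - 4*I*√3 ≈ 5.0 - 6.9282*I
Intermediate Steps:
y = -2
g(s) = √(5 + s)
U(X) = √2*√X (U(X) = √(2*X) = √2*√X)
J = (√3 + 2*I)² (J = (√(5 - 2) + √2*√(-2))² = (√3 + √2*(I*√2))² = (√3 + 2*I)² ≈ -1.0 + 6.9282*I)
(-52 + 54)² - J = (-52 + 54)² - (√3 + 2*I)² = 2² - (√3 + 2*I)² = 4 - (√3 + 2*I)²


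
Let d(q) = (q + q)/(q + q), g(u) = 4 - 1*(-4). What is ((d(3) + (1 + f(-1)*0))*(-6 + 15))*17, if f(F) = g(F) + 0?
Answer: 306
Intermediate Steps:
g(u) = 8 (g(u) = 4 + 4 = 8)
f(F) = 8 (f(F) = 8 + 0 = 8)
d(q) = 1 (d(q) = (2*q)/((2*q)) = (2*q)*(1/(2*q)) = 1)
((d(3) + (1 + f(-1)*0))*(-6 + 15))*17 = ((1 + (1 + 8*0))*(-6 + 15))*17 = ((1 + (1 + 0))*9)*17 = ((1 + 1)*9)*17 = (2*9)*17 = 18*17 = 306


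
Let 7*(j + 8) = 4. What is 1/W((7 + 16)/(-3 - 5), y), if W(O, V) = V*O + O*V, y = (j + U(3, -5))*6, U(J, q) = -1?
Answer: 14/4071 ≈ 0.0034390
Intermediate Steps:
j = -52/7 (j = -8 + (⅐)*4 = -8 + 4/7 = -52/7 ≈ -7.4286)
y = -354/7 (y = (-52/7 - 1)*6 = -59/7*6 = -354/7 ≈ -50.571)
W(O, V) = 2*O*V (W(O, V) = O*V + O*V = 2*O*V)
1/W((7 + 16)/(-3 - 5), y) = 1/(2*((7 + 16)/(-3 - 5))*(-354/7)) = 1/(2*(23/(-8))*(-354/7)) = 1/(2*(23*(-⅛))*(-354/7)) = 1/(2*(-23/8)*(-354/7)) = 1/(4071/14) = 14/4071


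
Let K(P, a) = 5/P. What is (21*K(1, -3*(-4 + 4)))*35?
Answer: 3675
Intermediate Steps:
(21*K(1, -3*(-4 + 4)))*35 = (21*(5/1))*35 = (21*(5*1))*35 = (21*5)*35 = 105*35 = 3675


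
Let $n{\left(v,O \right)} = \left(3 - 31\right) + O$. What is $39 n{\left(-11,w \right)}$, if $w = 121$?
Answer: $3627$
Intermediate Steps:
$n{\left(v,O \right)} = -28 + O$
$39 n{\left(-11,w \right)} = 39 \left(-28 + 121\right) = 39 \cdot 93 = 3627$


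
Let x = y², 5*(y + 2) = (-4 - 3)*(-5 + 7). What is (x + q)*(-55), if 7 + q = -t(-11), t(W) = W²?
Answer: 28864/5 ≈ 5772.8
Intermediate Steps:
y = -24/5 (y = -2 + ((-4 - 3)*(-5 + 7))/5 = -2 + (-7*2)/5 = -2 + (⅕)*(-14) = -2 - 14/5 = -24/5 ≈ -4.8000)
x = 576/25 (x = (-24/5)² = 576/25 ≈ 23.040)
q = -128 (q = -7 - 1*(-11)² = -7 - 1*121 = -7 - 121 = -128)
(x + q)*(-55) = (576/25 - 128)*(-55) = -2624/25*(-55) = 28864/5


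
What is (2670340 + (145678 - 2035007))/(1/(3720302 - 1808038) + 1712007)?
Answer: 1493499218904/3273809353849 ≈ 0.45620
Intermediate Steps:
(2670340 + (145678 - 2035007))/(1/(3720302 - 1808038) + 1712007) = (2670340 - 1889329)/(1/1912264 + 1712007) = 781011/(1/1912264 + 1712007) = 781011/(3273809353849/1912264) = 781011*(1912264/3273809353849) = 1493499218904/3273809353849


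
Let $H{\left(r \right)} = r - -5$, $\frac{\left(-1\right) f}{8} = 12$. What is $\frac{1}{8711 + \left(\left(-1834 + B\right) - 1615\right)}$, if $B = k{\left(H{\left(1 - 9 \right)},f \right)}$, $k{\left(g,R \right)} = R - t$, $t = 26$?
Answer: $\frac{1}{5140} \approx 0.00019455$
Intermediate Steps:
$f = -96$ ($f = \left(-8\right) 12 = -96$)
$H{\left(r \right)} = 5 + r$ ($H{\left(r \right)} = r + 5 = 5 + r$)
$k{\left(g,R \right)} = -26 + R$ ($k{\left(g,R \right)} = R - 26 = -26 + R$)
$B = -122$ ($B = -26 - 96 = -122$)
$\frac{1}{8711 + \left(\left(-1834 + B\right) - 1615\right)} = \frac{1}{8711 - 3571} = \frac{1}{5140}$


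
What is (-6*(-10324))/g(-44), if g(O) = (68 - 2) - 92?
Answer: -30972/13 ≈ -2382.5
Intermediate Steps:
g(O) = -26 (g(O) = 66 - 92 = -26)
(-6*(-10324))/g(-44) = -6*(-10324)/(-26) = 61944*(-1/26) = -30972/13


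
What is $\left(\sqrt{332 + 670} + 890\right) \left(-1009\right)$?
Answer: $-898010 - 1009 \sqrt{1002} \approx -9.2995 \cdot 10^{5}$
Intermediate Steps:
$\left(\sqrt{332 + 670} + 890\right) \left(-1009\right) = \left(\sqrt{1002} + 890\right) \left(-1009\right) = \left(890 + \sqrt{1002}\right) \left(-1009\right) = -898010 - 1009 \sqrt{1002}$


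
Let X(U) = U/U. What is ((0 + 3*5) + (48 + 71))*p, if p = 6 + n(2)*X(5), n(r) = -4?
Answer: 268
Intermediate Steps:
X(U) = 1
p = 2 (p = 6 - 4*1 = 6 - 4 = 2)
((0 + 3*5) + (48 + 71))*p = ((0 + 3*5) + (48 + 71))*2 = ((0 + 15) + 119)*2 = (15 + 119)*2 = 134*2 = 268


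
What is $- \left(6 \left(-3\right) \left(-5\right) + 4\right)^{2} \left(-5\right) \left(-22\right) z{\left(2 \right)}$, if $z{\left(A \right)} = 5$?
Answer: $-4859800$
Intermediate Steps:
$- \left(6 \left(-3\right) \left(-5\right) + 4\right)^{2} \left(-5\right) \left(-22\right) z{\left(2 \right)} = - \left(6 \left(-3\right) \left(-5\right) + 4\right)^{2} \left(-5\right) \left(-22\right) 5 = - \left(\left(-18\right) \left(-5\right) + 4\right)^{2} \left(-5\right) \left(-22\right) 5 = - \left(90 + 4\right)^{2} \left(-5\right) \left(-22\right) 5 = - 94^{2} \left(-5\right) \left(-22\right) 5 = \left(-1\right) 8836 \left(-5\right) \left(-22\right) 5 = \left(-8836\right) \left(-5\right) \left(-22\right) 5 = 44180 \left(-22\right) 5 = \left(-971960\right) 5 = -4859800$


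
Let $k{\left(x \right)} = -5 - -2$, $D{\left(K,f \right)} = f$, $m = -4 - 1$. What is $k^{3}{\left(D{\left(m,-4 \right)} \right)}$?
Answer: $-27$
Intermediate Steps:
$m = -5$ ($m = -4 - 1 = -5$)
$k{\left(x \right)} = -3$ ($k{\left(x \right)} = -5 + 2 = -3$)
$k^{3}{\left(D{\left(m,-4 \right)} \right)} = \left(-3\right)^{3} = -27$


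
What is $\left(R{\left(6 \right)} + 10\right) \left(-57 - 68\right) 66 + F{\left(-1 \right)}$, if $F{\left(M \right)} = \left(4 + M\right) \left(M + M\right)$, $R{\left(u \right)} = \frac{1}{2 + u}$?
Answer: $- \frac{334149}{4} \approx -83537.0$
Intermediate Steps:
$F{\left(M \right)} = 2 M \left(4 + M\right)$ ($F{\left(M \right)} = \left(4 + M\right) 2 M = 2 M \left(4 + M\right)$)
$\left(R{\left(6 \right)} + 10\right) \left(-57 - 68\right) 66 + F{\left(-1 \right)} = \left(\frac{1}{2 + 6} + 10\right) \left(-57 - 68\right) 66 + 2 \left(-1\right) \left(4 - 1\right) = \left(\frac{1}{8} + 10\right) \left(-125\right) 66 + 2 \left(-1\right) 3 = \left(\frac{1}{8} + 10\right) \left(-125\right) 66 - 6 = \frac{81}{8} \left(-125\right) 66 - 6 = \left(- \frac{10125}{8}\right) 66 - 6 = - \frac{334125}{4} - 6 = - \frac{334149}{4}$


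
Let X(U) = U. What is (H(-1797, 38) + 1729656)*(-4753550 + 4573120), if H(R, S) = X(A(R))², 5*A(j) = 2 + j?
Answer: -335335830910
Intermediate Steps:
A(j) = ⅖ + j/5 (A(j) = (2 + j)/5 = ⅖ + j/5)
H(R, S) = (⅖ + R/5)²
(H(-1797, 38) + 1729656)*(-4753550 + 4573120) = ((2 - 1797)²/25 + 1729656)*(-4753550 + 4573120) = ((1/25)*(-1795)² + 1729656)*(-180430) = ((1/25)*3222025 + 1729656)*(-180430) = (128881 + 1729656)*(-180430) = 1858537*(-180430) = -335335830910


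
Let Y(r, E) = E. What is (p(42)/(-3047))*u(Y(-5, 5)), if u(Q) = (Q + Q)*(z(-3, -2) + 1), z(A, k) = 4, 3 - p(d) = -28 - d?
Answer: -3650/3047 ≈ -1.1979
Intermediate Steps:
p(d) = 31 + d (p(d) = 3 - (-28 - d) = 3 + (28 + d) = 31 + d)
u(Q) = 10*Q (u(Q) = (Q + Q)*(4 + 1) = (2*Q)*5 = 10*Q)
(p(42)/(-3047))*u(Y(-5, 5)) = ((31 + 42)/(-3047))*(10*5) = (73*(-1/3047))*50 = -73/3047*50 = -3650/3047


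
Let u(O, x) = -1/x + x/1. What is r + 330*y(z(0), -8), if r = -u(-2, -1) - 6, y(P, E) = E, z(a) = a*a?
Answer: -2646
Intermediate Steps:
z(a) = a²
u(O, x) = x - 1/x (u(O, x) = -1/x + x*1 = -1/x + x = x - 1/x)
r = -6 (r = -(-1 - 1/(-1)) - 6 = -(-1 - 1*(-1)) - 6 = -(-1 + 1) - 6 = -1*0 - 6 = 0 - 6 = -6)
r + 330*y(z(0), -8) = -6 + 330*(-8) = -6 - 2640 = -2646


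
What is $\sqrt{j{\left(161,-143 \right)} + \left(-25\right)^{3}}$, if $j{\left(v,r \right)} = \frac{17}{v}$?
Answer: $\frac{6 i \sqrt{11250358}}{161} \approx 125.0 i$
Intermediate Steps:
$\sqrt{j{\left(161,-143 \right)} + \left(-25\right)^{3}} = \sqrt{\frac{17}{161} + \left(-25\right)^{3}} = \sqrt{17 \cdot \frac{1}{161} - 15625} = \sqrt{\frac{17}{161} - 15625} = \sqrt{- \frac{2515608}{161}} = \frac{6 i \sqrt{11250358}}{161}$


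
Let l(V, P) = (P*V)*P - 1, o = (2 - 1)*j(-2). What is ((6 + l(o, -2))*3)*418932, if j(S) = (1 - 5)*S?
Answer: 46501452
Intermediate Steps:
j(S) = -4*S
o = 8 (o = (2 - 1)*(-4*(-2)) = 1*8 = 8)
l(V, P) = -1 + V*P² (l(V, P) = V*P² - 1 = -1 + V*P²)
((6 + l(o, -2))*3)*418932 = ((6 + (-1 + 8*(-2)²))*3)*418932 = ((6 + (-1 + 8*4))*3)*418932 = ((6 + (-1 + 32))*3)*418932 = ((6 + 31)*3)*418932 = (37*3)*418932 = 111*418932 = 46501452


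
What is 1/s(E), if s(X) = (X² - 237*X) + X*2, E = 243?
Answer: 1/1944 ≈ 0.00051440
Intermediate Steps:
s(X) = X² - 235*X (s(X) = (X² - 237*X) + 2*X = X² - 235*X)
1/s(E) = 1/(243*(-235 + 243)) = 1/(243*8) = 1/1944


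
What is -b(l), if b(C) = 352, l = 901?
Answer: -352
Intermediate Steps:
-b(l) = -1*352 = -352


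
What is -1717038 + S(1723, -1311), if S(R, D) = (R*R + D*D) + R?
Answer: 2972135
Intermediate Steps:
S(R, D) = R + D² + R² (S(R, D) = (R² + D²) + R = (D² + R²) + R = R + D² + R²)
-1717038 + S(1723, -1311) = -1717038 + (1723 + (-1311)² + 1723²) = -1717038 + (1723 + 1718721 + 2968729) = -1717038 + 4689173 = 2972135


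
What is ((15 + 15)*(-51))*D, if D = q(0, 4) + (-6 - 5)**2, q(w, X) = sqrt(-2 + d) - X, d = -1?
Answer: -179010 - 1530*I*sqrt(3) ≈ -1.7901e+5 - 2650.0*I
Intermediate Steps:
q(w, X) = -X + I*sqrt(3) (q(w, X) = sqrt(-2 - 1) - X = sqrt(-3) - X = I*sqrt(3) - X = -X + I*sqrt(3))
D = 117 + I*sqrt(3) (D = (-1*4 + I*sqrt(3)) + (-6 - 5)**2 = (-4 + I*sqrt(3)) + (-11)**2 = (-4 + I*sqrt(3)) + 121 = 117 + I*sqrt(3) ≈ 117.0 + 1.732*I)
((15 + 15)*(-51))*D = ((15 + 15)*(-51))*(117 + I*sqrt(3)) = (30*(-51))*(117 + I*sqrt(3)) = -1530*(117 + I*sqrt(3)) = -179010 - 1530*I*sqrt(3)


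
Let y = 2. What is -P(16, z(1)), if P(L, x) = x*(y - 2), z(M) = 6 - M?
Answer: 0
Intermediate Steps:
P(L, x) = 0 (P(L, x) = x*(2 - 2) = x*0 = 0)
-P(16, z(1)) = -1*0 = 0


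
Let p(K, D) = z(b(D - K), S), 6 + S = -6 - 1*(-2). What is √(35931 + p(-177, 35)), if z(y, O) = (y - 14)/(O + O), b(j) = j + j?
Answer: √143642/2 ≈ 189.50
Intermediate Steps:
b(j) = 2*j
S = -10 (S = -6 + (-6 - 1*(-2)) = -6 + (-6 + 2) = -6 - 4 = -10)
z(y, O) = (-14 + y)/(2*O) (z(y, O) = (-14 + y)/((2*O)) = (-14 + y)*(1/(2*O)) = (-14 + y)/(2*O))
p(K, D) = 7/10 - D/10 + K/10 (p(K, D) = (½)*(-14 + 2*(D - K))/(-10) = (½)*(-⅒)*(-14 + (-2*K + 2*D)) = (½)*(-⅒)*(-14 - 2*K + 2*D) = 7/10 - D/10 + K/10)
√(35931 + p(-177, 35)) = √(35931 + (7/10 - ⅒*35 + (⅒)*(-177))) = √(35931 + (7/10 - 7/2 - 177/10)) = √(35931 - 41/2) = √(71821/2) = √143642/2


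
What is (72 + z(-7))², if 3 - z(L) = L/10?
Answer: 573049/100 ≈ 5730.5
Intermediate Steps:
z(L) = 3 - L/10
(72 + z(-7))² = (72 + (3 - ⅒*(-7)))² = (72 + (3 + 7/10))² = (72 + 37/10)² = (757/10)² = 573049/100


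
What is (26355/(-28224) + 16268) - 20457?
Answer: -5631271/1344 ≈ -4189.9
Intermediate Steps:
(26355/(-28224) + 16268) - 20457 = (26355*(-1/28224) + 16268) - 20457 = (-1255/1344 + 16268) - 20457 = 21862937/1344 - 20457 = -5631271/1344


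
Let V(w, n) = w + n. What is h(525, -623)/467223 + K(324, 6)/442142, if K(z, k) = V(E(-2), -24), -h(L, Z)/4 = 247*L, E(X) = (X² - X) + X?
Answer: -38224733310/34429818611 ≈ -1.1102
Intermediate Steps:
E(X) = X²
V(w, n) = n + w
h(L, Z) = -988*L
K(z, k) = -20 (K(z, k) = -24 + (-2)² = -24 + 4 = -20)
h(525, -623)/467223 + K(324, 6)/442142 = -988*525/467223 - 20/442142 = -518700*1/467223 - 20*1/442142 = -172900/155741 - 10/221071 = -38224733310/34429818611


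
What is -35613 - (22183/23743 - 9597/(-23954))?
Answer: -2893612930577/81248546 ≈ -35614.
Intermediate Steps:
-35613 - (22183/23743 - 9597/(-23954)) = -35613 - (22183*(1/23743) - 9597*(-1/23954)) = -35613 - (22183/23743 + 1371/3422) = -35613 - 1*108461879/81248546 = -35613 - 108461879/81248546 = -2893612930577/81248546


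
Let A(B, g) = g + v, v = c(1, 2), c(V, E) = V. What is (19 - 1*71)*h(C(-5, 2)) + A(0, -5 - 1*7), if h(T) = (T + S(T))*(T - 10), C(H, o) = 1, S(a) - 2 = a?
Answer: 1861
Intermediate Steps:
S(a) = 2 + a
h(T) = (-10 + T)*(2 + 2*T) (h(T) = (T + (2 + T))*(T - 10) = (2 + 2*T)*(-10 + T) = (-10 + T)*(2 + 2*T))
v = 1
A(B, g) = 1 + g (A(B, g) = g + 1 = 1 + g)
(19 - 1*71)*h(C(-5, 2)) + A(0, -5 - 1*7) = (19 - 1*71)*(-20 - 18*1 + 2*1²) + (1 + (-5 - 1*7)) = (19 - 71)*(-20 - 18 + 2*1) + (1 + (-5 - 7)) = -52*(-20 - 18 + 2) + (1 - 12) = -52*(-36) - 11 = 1872 - 11 = 1861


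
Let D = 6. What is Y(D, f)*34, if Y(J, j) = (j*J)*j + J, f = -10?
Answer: 20604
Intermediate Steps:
Y(J, j) = J + J*j**2 (Y(J, j) = (J*j)*j + J = J*j**2 + J = J + J*j**2)
Y(D, f)*34 = (6*(1 + (-10)**2))*34 = (6*(1 + 100))*34 = (6*101)*34 = 606*34 = 20604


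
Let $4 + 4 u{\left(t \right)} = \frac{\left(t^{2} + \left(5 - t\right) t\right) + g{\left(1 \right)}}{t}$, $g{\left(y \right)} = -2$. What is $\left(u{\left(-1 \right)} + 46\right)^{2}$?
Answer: $\frac{34969}{16} \approx 2185.6$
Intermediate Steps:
$u{\left(t \right)} = -1 + \frac{-2 + t^{2} + t \left(5 - t\right)}{4 t}$ ($u{\left(t \right)} = -1 + \frac{\left(\left(t^{2} + \left(5 - t\right) t\right) - 2\right) \frac{1}{t}}{4} = -1 + \frac{\left(\left(t^{2} + t \left(5 - t\right)\right) - 2\right) \frac{1}{t}}{4} = -1 + \frac{\left(-2 + t^{2} + t \left(5 - t\right)\right) \frac{1}{t}}{4} = -1 + \frac{\frac{1}{t} \left(-2 + t^{2} + t \left(5 - t\right)\right)}{4} = -1 + \frac{-2 + t^{2} + t \left(5 - t\right)}{4 t}$)
$\left(u{\left(-1 \right)} + 46\right)^{2} = \left(\frac{-2 - 1}{4 \left(-1\right)} + 46\right)^{2} = \left(\frac{1}{4} \left(-1\right) \left(-3\right) + 46\right)^{2} = \left(\frac{3}{4} + 46\right)^{2} = \left(\frac{187}{4}\right)^{2} = \frac{34969}{16}$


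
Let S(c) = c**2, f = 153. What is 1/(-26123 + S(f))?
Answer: -1/2714 ≈ -0.00036846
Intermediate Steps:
1/(-26123 + S(f)) = 1/(-26123 + 153**2) = 1/(-26123 + 23409) = 1/(-2714) = -1/2714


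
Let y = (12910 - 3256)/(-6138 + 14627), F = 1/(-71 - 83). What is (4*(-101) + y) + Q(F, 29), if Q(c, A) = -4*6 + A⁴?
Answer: 6000484771/8489 ≈ 7.0685e+5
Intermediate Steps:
F = -1/154 (F = 1/(-154) = -1/154 ≈ -0.0064935)
y = 9654/8489 ≈ 1.1372
Q(c, A) = -24 + A⁴
(4*(-101) + y) + Q(F, 29) = (4*(-101) + 9654/8489) + (-24 + 29⁴) = (-404 + 9654/8489) + (-24 + 707281) = -3419902/8489 + 707257 = 6000484771/8489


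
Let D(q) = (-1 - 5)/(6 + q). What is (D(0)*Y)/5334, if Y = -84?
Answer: 2/127 ≈ 0.015748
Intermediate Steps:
D(q) = -6/(6 + q)
(D(0)*Y)/5334 = (-6/(6 + 0)*(-84))/5334 = (-6/6*(-84))*(1/5334) = (-6*⅙*(-84))*(1/5334) = -1*(-84)*(1/5334) = 84*(1/5334) = 2/127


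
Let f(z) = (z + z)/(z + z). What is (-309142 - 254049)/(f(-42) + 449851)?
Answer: -563191/449852 ≈ -1.2519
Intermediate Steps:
f(z) = 1 (f(z) = (2*z)/((2*z)) = (2*z)*(1/(2*z)) = 1)
(-309142 - 254049)/(f(-42) + 449851) = (-309142 - 254049)/(1 + 449851) = -563191/449852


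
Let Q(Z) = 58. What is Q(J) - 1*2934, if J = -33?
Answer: -2876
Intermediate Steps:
Q(J) - 1*2934 = 58 - 1*2934 = 58 - 2934 = -2876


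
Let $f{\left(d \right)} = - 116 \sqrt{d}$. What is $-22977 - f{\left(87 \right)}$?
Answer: $-22977 + 116 \sqrt{87} \approx -21895.0$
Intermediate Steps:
$-22977 - f{\left(87 \right)} = -22977 - - 116 \sqrt{87} = -22977 + 116 \sqrt{87}$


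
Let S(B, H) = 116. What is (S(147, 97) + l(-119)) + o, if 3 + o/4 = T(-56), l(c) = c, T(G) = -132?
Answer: -543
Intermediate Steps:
o = -540 (o = -12 + 4*(-132) = -12 - 528 = -540)
(S(147, 97) + l(-119)) + o = (116 - 119) - 540 = -3 - 540 = -543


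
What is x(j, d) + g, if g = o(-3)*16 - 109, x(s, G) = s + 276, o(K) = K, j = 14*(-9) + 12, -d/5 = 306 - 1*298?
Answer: 5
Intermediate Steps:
d = -40 (d = -5*(306 - 1*298) = -5*(306 - 298) = -5*8 = -40)
j = -114 (j = -126 + 12 = -114)
x(s, G) = 276 + s
g = -157 (g = -3*16 - 109 = -48 - 109 = -157)
x(j, d) + g = (276 - 114) - 157 = 162 - 157 = 5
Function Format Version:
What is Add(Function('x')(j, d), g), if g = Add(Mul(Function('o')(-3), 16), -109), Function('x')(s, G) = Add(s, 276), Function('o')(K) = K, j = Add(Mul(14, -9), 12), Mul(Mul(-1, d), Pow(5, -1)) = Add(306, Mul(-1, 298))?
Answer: 5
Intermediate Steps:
d = -40 (d = Mul(-5, Add(306, Mul(-1, 298))) = Mul(-5, Add(306, -298)) = Mul(-5, 8) = -40)
j = -114 (j = Add(-126, 12) = -114)
Function('x')(s, G) = Add(276, s)
g = -157 (g = Add(Mul(-3, 16), -109) = Add(-48, -109) = -157)
Add(Function('x')(j, d), g) = Add(Add(276, -114), -157) = Add(162, -157) = 5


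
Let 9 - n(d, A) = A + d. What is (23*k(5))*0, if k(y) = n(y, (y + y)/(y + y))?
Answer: 0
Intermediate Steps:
n(d, A) = 9 - A - d (n(d, A) = 9 - (A + d) = 9 + (-A - d) = 9 - A - d)
k(y) = 8 - y (k(y) = 9 - (y + y)/(y + y) - y = 9 - 2*y/(2*y) - y = 9 - 2*y*1/(2*y) - y = 9 - 1*1 - y = 9 - 1 - y = 8 - y)
(23*k(5))*0 = (23*(8 - 1*5))*0 = (23*(8 - 5))*0 = (23*3)*0 = 69*0 = 0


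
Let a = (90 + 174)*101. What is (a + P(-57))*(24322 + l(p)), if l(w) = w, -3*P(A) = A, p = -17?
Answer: 648530315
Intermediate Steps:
P(A) = -A/3
a = 26664 (a = 264*101 = 26664)
(a + P(-57))*(24322 + l(p)) = (26664 - ⅓*(-57))*(24322 - 17) = (26664 + 19)*24305 = 26683*24305 = 648530315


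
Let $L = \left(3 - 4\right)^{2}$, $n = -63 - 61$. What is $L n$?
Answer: $-124$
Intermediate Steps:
$n = -124$ ($n = -63 - 61 = -124$)
$L = 1$ ($L = \left(-1\right)^{2} = 1$)
$L n = 1 \left(-124\right) = -124$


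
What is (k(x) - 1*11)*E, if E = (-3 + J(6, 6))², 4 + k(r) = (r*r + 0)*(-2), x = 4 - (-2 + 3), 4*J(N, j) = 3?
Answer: -2673/16 ≈ -167.06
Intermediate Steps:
J(N, j) = ¾ (J(N, j) = (¼)*3 = ¾)
x = 3 (x = 4 - 1*1 = 4 - 1 = 3)
k(r) = -4 - 2*r² (k(r) = -4 + (r*r + 0)*(-2) = -4 + (r² + 0)*(-2) = -4 + r²*(-2) = -4 - 2*r²)
E = 81/16 (E = (-3 + ¾)² = (-9/4)² = 81/16 ≈ 5.0625)
(k(x) - 1*11)*E = ((-4 - 2*3²) - 1*11)*(81/16) = ((-4 - 2*9) - 11)*(81/16) = ((-4 - 18) - 11)*(81/16) = (-22 - 11)*(81/16) = -33*81/16 = -2673/16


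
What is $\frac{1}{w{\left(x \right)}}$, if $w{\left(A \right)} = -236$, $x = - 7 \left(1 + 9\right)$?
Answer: $- \frac{1}{236} \approx -0.0042373$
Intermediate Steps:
$x = -70$ ($x = \left(-7\right) 10 = -70$)
$\frac{1}{w{\left(x \right)}} = \frac{1}{-236} = - \frac{1}{236}$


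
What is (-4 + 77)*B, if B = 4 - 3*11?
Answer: -2117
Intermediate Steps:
B = -29 (B = 4 - 33 = -29)
(-4 + 77)*B = (-4 + 77)*(-29) = 73*(-29) = -2117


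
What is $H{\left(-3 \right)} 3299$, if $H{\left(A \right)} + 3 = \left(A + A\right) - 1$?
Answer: $-32990$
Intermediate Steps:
$H{\left(A \right)} = -4 + 2 A$ ($H{\left(A \right)} = -3 + \left(\left(A + A\right) - 1\right) = -3 + \left(2 A - 1\right) = -3 + \left(-1 + 2 A\right) = -4 + 2 A$)
$H{\left(-3 \right)} 3299 = \left(-4 + 2 \left(-3\right)\right) 3299 = \left(-4 - 6\right) 3299 = \left(-10\right) 3299 = -32990$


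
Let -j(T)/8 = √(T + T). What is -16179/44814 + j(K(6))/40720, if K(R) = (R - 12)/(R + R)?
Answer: -5393/14938 - I/5090 ≈ -0.36103 - 0.00019646*I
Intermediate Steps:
K(R) = (-12 + R)/(2*R) (K(R) = (-12 + R)/((2*R)) = (-12 + R)*(1/(2*R)) = (-12 + R)/(2*R))
j(T) = -8*√2*√T (j(T) = -8*√(T + T) = -8*√2*√T)
-16179/44814 + j(K(6))/40720 = -16179/44814 - 8*√2*√((½)*(-12 + 6)/6)/40720 = -16179*1/44814 - 8*√2*√((½)*(⅙)*(-6))*(1/40720) = -5393/14938 - 8*√2*√(-½)*(1/40720) = -5393/14938 - 8*√2*I*√2/2*(1/40720) = -5393/14938 - 8*I*(1/40720) = -5393/14938 - I/5090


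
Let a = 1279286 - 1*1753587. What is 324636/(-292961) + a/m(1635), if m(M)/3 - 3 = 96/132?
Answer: -1528508578099/36034203 ≈ -42418.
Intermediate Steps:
m(M) = 123/11 (m(M) = 9 + 3*(96/132) = 9 + 3*(96*(1/132)) = 9 + 3*(8/11) = 9 + 24/11 = 123/11)
a = -474301 (a = 1279286 - 1753587 = -474301)
324636/(-292961) + a/m(1635) = 324636/(-292961) - 474301/123/11 = 324636*(-1/292961) - 474301*11/123 = -324636/292961 - 5217311/123 = -1528508578099/36034203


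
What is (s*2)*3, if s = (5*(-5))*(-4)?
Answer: 600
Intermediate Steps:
s = 100 (s = -25*(-4) = 100)
(s*2)*3 = (100*2)*3 = 200*3 = 600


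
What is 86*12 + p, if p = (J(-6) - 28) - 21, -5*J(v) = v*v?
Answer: 4879/5 ≈ 975.80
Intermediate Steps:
J(v) = -v²/5 (J(v) = -v*v/5 = -v²/5)
p = -281/5 (p = (-⅕*(-6)² - 28) - 21 = (-⅕*36 - 28) - 21 = (-36/5 - 28) - 21 = -176/5 - 21 = -281/5 ≈ -56.200)
86*12 + p = 86*12 - 281/5 = 1032 - 281/5 = 4879/5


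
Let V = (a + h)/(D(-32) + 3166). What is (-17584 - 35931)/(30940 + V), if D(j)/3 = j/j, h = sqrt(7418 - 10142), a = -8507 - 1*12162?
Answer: -3324901262897137/1921905246147041 + 67835614*I*sqrt(681)/1921905246147041 ≈ -1.73 + 9.2108e-7*I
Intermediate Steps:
a = -20669 (a = -8507 - 12162 = -20669)
h = 2*I*sqrt(681) (h = sqrt(-2724) = 2*I*sqrt(681) ≈ 52.192*I)
D(j) = 3 (D(j) = 3*(j/j) = 3*1 = 3)
V = -20669/3169 + 2*I*sqrt(681)/3169 (V = (-20669 + 2*I*sqrt(681))/(3 + 3166) = (-20669 + 2*I*sqrt(681))/3169 = (-20669 + 2*I*sqrt(681))*(1/3169) = -20669/3169 + 2*I*sqrt(681)/3169 ≈ -6.5222 + 0.01647*I)
(-17584 - 35931)/(30940 + V) = (-17584 - 35931)/(30940 + (-20669/3169 + 2*I*sqrt(681)/3169)) = -53515/(98028191/3169 + 2*I*sqrt(681)/3169)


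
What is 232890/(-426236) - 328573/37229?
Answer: -74359951519/7934170022 ≈ -9.3721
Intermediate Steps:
232890/(-426236) - 328573/37229 = 232890*(-1/426236) - 328573*1/37229 = -116445/213118 - 328573/37229 = -74359951519/7934170022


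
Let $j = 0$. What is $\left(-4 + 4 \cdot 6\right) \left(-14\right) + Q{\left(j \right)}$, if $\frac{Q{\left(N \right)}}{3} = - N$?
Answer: $-280$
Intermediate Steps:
$Q{\left(N \right)} = - 3 N$ ($Q{\left(N \right)} = 3 \left(- N\right) = - 3 N$)
$\left(-4 + 4 \cdot 6\right) \left(-14\right) + Q{\left(j \right)} = \left(-4 + 4 \cdot 6\right) \left(-14\right) - 0 = \left(-4 + 24\right) \left(-14\right) + 0 = 20 \left(-14\right) + 0 = -280 + 0 = -280$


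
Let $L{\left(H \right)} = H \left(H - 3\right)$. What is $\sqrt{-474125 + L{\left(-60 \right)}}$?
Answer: $i \sqrt{470345} \approx 685.82 i$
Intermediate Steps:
$L{\left(H \right)} = H \left(-3 + H\right)$
$\sqrt{-474125 + L{\left(-60 \right)}} = \sqrt{-474125 - 60 \left(-3 - 60\right)} = \sqrt{-474125 - -3780} = \sqrt{-474125 + 3780} = \sqrt{-470345} = i \sqrt{470345}$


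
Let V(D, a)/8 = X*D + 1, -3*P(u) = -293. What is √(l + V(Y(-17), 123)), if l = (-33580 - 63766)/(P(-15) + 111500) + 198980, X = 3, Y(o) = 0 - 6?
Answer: √22287600973628422/334793 ≈ 445.92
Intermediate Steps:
Y(o) = -6
P(u) = 293/3 (P(u) = -⅓*(-293) = 293/3)
V(D, a) = 8 + 24*D (V(D, a) = 8*(3*D + 1) = 8*(1 + 3*D) = 8 + 24*D)
l = 66616819102/334793 (l = (-33580 - 63766)/(293/3 + 111500) + 198980 = -97346/334793/3 + 198980 = -97346*3/334793 + 198980 = -292038/334793 + 198980 = 66616819102/334793 ≈ 1.9898e+5)
√(l + V(Y(-17), 123)) = √(66616819102/334793 + (8 + 24*(-6))) = √(66616819102/334793 + (8 - 144)) = √(66616819102/334793 - 136) = √(66571287254/334793) = √22287600973628422/334793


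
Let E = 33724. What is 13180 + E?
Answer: 46904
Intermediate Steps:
13180 + E = 13180 + 33724 = 46904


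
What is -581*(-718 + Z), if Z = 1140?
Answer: -245182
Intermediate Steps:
-581*(-718 + Z) = -581*(-718 + 1140) = -581*422 = -245182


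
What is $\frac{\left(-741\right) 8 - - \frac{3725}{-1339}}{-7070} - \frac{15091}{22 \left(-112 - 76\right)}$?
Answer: $\frac{87853854771}{19577197640} \approx 4.4876$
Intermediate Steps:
$\frac{\left(-741\right) 8 - - \frac{3725}{-1339}}{-7070} - \frac{15091}{22 \left(-112 - 76\right)} = \left(-5928 - \left(-3725\right) \left(- \frac{1}{1339}\right)\right) \left(- \frac{1}{7070}\right) - \frac{15091}{22 \left(-188\right)} = \left(-5928 - \frac{3725}{1339}\right) \left(- \frac{1}{7070}\right) - \frac{15091}{-4136} = \left(-5928 - \frac{3725}{1339}\right) \left(- \frac{1}{7070}\right) - - \frac{15091}{4136} = \left(- \frac{7941317}{1339}\right) \left(- \frac{1}{7070}\right) + \frac{15091}{4136} = \frac{7941317}{9466730} + \frac{15091}{4136} = \frac{87853854771}{19577197640}$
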